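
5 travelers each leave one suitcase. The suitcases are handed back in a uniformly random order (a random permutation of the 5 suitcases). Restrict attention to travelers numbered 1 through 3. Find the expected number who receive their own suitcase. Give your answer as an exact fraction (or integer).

3/5

Let Xᵢ = 1 if person i gets their own suitcase. For each i, P(Xᵢ=1) = 1/5.
By linearity of expectation, E[X₁+…+X_3] = 3·(1/5) = 3/5.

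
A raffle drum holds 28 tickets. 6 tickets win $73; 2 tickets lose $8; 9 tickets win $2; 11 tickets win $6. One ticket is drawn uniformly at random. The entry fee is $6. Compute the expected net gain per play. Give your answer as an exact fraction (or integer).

E[payout] = (6/28)·73 + (2/28)·(-8) + (9/28)·2 + (11/28)·6 = 253/14
Expected profit = 253/14 − 6 = 169/14

169/14 dollars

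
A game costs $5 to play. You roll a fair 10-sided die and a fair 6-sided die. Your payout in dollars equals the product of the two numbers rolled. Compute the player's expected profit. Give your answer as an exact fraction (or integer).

57/4 dollars

Distribution of the product of the two numbers rolled: 1 w.p. 1/60, 2 w.p. 1/30, 3 w.p. 1/30, 4 w.p. 1/20, 5 w.p. 1/30, 6 w.p. 1/15, …
E[payout] = (1/60)·1 + (1/30)·2 + (1/30)·3 + (1/20)·4 + (1/30)·5 + (1/15)·6 + (1/60)·7 + (1/20)·8 + (1/30)·9 + (1/20)·10 + (1/15)·12 + (1/60)·14 + (1/30)·15 + (1/30)·16 + (1/20)·18 + (1/20)·20 + (1/60)·21 + (1/20)·24 + (1/60)·25 + (1/60)·27 + (1/60)·28 + (1/20)·30 + (1/60)·32 + (1/60)·35 + (1/30)·36 + (1/30)·40 + (1/60)·42 + (1/60)·45 + (1/60)·48 + (1/60)·50 + (1/60)·54 + (1/60)·60 = 77/4
Expected profit = 77/4 − 5 = 57/4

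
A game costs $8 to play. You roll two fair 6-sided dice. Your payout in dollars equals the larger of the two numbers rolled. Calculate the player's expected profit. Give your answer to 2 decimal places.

-$3.53

Distribution of the larger of the two numbers rolled: 1 w.p. 1/36, 2 w.p. 1/12, 3 w.p. 5/36, 4 w.p. 7/36, 5 w.p. 1/4, 6 w.p. 11/36
E[payout] = (1/36)·1 + (1/12)·2 + (5/36)·3 + (7/36)·4 + (1/4)·5 + (11/36)·6 = 161/36
Expected profit = 161/36 − 8 = -127/36 ≈ -$3.53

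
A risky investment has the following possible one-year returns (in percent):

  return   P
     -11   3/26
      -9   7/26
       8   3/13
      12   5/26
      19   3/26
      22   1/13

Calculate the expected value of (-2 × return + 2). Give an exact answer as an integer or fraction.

E[-2x+2] = (3/26)·24 + (7/26)·20 + (3/13)·(-14) + (5/26)·(-22) + (3/26)·(-36) + (1/13)·(-42)
     = -87/13

-87/13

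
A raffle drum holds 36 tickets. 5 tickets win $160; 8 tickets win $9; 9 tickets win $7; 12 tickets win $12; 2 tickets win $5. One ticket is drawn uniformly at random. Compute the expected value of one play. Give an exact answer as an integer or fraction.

121/4 dollars

E[payout] = (5/36)·160 + (8/36)·9 + (9/36)·7 + (12/36)·12 + (2/36)·5 = 121/4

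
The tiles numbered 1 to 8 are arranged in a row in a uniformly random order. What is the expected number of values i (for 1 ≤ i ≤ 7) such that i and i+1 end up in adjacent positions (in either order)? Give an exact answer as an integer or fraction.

For each i ∈ {1,…,7}, let Xᵢ = 1 if i and i+1 are adjacent. P(Xᵢ=1) = 2·(8−1)!/8! = 2/8.
By linearity, E[ΣXᵢ] = (7)·(2/8) = 7/4.

7/4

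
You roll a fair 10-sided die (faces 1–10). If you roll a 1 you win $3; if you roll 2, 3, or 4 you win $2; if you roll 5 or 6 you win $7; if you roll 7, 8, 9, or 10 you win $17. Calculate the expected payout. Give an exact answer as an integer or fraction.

91/10 dollars

E[payout] = (3/10)·2 + (1/10)·3 + (1/5)·7 + (2/5)·17 = 91/10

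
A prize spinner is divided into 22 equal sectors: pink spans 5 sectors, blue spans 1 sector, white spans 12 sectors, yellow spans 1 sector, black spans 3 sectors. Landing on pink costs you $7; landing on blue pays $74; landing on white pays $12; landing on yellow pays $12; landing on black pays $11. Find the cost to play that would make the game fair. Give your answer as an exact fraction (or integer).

114/11 dollars

E[payout] = (5/22)·(-7) + (1/22)·74 + (12/22)·12 + (1/22)·12 + (3/22)·11 = 114/11
Fair fee = E[payout] = 114/11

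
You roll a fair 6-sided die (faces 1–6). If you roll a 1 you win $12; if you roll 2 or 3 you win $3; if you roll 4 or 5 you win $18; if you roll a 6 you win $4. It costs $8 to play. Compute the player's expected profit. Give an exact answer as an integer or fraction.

E[payout] = (1/3)·3 + (1/6)·4 + (1/6)·12 + (1/3)·18 = 29/3
Expected profit = 29/3 − 8 = 5/3

5/3 dollars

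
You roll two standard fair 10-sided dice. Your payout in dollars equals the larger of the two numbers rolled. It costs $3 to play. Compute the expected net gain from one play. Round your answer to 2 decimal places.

Distribution of the larger of the two numbers rolled: 1 w.p. 1/100, 2 w.p. 3/100, 3 w.p. 1/20, 4 w.p. 7/100, 5 w.p. 9/100, 6 w.p. 11/100, …
E[payout] = (1/100)·1 + (3/100)·2 + (1/20)·3 + (7/100)·4 + (9/100)·5 + (11/100)·6 + (13/100)·7 + (3/20)·8 + (17/100)·9 + (19/100)·10 = 143/20
Expected profit = 143/20 − 3 = 83/20 ≈ $4.15

$4.15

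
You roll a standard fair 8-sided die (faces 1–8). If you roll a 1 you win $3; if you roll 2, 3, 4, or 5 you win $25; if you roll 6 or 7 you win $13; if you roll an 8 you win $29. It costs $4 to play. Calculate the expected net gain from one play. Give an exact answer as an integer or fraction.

63/4 dollars

E[payout] = (1/8)·3 + (1/4)·13 + (1/2)·25 + (1/8)·29 = 79/4
Expected profit = 79/4 − 4 = 63/4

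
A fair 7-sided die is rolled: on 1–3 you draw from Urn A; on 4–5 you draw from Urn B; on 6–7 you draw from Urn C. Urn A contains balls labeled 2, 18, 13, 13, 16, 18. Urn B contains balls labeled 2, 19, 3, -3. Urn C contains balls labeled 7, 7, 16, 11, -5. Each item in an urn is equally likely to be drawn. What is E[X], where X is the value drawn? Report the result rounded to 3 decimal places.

9.271

E[X | Urn A] = (2 + 18 + 13 + 13 + 16 + 18)/6 = 40/3
E[X | Urn B] = (2 + 19 + 3 − 3)/4 = 21/4
E[X | Urn C] = (7 + 7 + 16 + 11 − 5)/5 = 36/5
E[X] = (3/7)·40/3 + (2/7)·21/4 + (2/7)·36/5 = 649/70 ≈ 9.271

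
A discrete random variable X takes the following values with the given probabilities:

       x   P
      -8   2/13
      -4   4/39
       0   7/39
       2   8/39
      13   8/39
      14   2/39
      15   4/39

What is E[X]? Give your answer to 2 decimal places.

3.69

E[X] = (2/13)·(-8) + (4/39)·(-4) + (7/39)·0 + (8/39)·2 + (8/39)·13 + (2/39)·14 + (4/39)·15
     = 48/13 ≈ 3.69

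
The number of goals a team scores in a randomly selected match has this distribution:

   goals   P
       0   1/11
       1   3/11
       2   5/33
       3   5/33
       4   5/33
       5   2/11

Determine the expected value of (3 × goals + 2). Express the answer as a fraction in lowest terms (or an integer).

106/11

E[3x+2] = (1/11)·2 + (3/11)·5 + (5/33)·8 + (5/33)·11 + (5/33)·14 + (2/11)·17
     = 106/11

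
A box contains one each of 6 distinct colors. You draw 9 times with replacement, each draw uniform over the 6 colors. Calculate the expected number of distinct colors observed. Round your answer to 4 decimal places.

Let Xⱼ=1 if type j appears at least once. P(Xⱼ=1) = 1 − ((6−1)/6)^9 = 8124571/10077696.
E[#distinct] = 6·8124571/10077696 = 8124571/1679616.
≈ 4.8372

4.8372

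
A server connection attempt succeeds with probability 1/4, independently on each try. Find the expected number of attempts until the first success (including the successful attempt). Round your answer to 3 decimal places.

For a geometric distribution, E[trials] = 1/p = 1/(1/4) = 4.
≈ 4.000

4.000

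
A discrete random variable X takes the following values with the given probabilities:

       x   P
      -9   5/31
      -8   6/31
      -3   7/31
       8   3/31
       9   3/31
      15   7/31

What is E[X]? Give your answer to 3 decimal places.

1.355

E[X] = (5/31)·(-9) + (6/31)·(-8) + (7/31)·(-3) + (3/31)·8 + (3/31)·9 + (7/31)·15
     = 42/31 ≈ 1.355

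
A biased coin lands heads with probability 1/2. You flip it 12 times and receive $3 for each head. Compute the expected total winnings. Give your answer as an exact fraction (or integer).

$18

E[#heads] = 12·1/2 = 6 (linearity over flips).
E[winnings] = 3·6 = 18.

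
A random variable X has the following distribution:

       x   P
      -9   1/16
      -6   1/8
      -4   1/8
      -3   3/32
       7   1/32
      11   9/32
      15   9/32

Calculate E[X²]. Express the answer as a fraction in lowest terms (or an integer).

E[X²] = (1/16)·81 + (1/8)·36 + (1/8)·16 + (3/32)·9 + (1/32)·49 + (9/32)·121 + (9/32)·225
     = 445/4

445/4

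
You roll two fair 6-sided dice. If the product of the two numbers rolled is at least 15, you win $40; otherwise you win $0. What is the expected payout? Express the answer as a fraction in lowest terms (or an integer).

E[payout] = (23/36)·0 + (13/36)·40 = 130/9

130/9 dollars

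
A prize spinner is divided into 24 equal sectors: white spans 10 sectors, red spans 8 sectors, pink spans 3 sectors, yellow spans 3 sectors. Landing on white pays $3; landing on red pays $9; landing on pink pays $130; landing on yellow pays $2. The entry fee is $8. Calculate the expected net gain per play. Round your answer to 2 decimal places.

$12.75

E[payout] = (10/24)·3 + (8/24)·9 + (3/24)·130 + (3/24)·2 = 83/4
Expected profit = 83/4 − 8 = 51/4 ≈ $12.75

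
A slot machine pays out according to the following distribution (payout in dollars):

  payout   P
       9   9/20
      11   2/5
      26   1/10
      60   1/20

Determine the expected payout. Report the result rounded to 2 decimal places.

$14.05

E[X] = (9/20)·9 + (2/5)·11 + (1/10)·26 + (1/20)·60
     = 281/20 ≈ 14.05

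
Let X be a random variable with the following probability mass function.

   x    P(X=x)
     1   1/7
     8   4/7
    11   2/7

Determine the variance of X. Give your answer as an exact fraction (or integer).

468/49

E[X] = (1/7)·1 + (4/7)·8 + (2/7)·11 = 55/7
E[X²] = (1/7)·1 + (4/7)·64 + (2/7)·121 = 499/7
Var(X) = 499/7 − (55/7)² = 468/49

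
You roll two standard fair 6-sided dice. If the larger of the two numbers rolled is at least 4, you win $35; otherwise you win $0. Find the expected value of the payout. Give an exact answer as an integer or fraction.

E[payout] = (1/4)·0 + (3/4)·35 = 105/4

105/4 dollars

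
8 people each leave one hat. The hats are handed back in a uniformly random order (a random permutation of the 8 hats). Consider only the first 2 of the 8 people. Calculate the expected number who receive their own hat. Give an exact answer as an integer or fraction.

Let Xᵢ = 1 if person i gets their own hat. For each i, P(Xᵢ=1) = 1/8.
By linearity of expectation, E[X₁+…+X_2] = 2·(1/8) = 1/4.

1/4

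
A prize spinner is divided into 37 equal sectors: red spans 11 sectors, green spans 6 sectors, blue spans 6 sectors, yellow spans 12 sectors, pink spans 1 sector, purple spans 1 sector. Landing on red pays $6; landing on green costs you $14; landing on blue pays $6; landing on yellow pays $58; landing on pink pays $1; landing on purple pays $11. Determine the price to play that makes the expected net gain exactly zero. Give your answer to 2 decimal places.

E[payout] = (11/37)·6 + (6/37)·(-14) + (6/37)·6 + (12/37)·58 + (1/37)·1 + (1/37)·11 = 726/37
Fair fee = E[payout] = 726/37 ≈ $19.62

$19.62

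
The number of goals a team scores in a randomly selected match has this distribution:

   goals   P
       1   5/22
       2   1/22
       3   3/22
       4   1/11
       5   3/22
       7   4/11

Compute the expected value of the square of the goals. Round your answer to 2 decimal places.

E[X²] = (5/22)·1 + (1/22)·4 + (3/22)·9 + (1/11)·16 + (3/22)·25 + (4/11)·49
     = 535/22 ≈ 24.32

24.32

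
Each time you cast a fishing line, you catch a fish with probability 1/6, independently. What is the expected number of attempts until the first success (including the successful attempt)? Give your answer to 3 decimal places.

6.000

For a geometric distribution, E[trials] = 1/p = 1/(1/6) = 6.
≈ 6.000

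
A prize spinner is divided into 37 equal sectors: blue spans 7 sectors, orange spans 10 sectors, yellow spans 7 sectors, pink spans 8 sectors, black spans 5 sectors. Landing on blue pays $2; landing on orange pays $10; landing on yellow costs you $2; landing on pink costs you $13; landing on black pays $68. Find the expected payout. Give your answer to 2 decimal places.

$9.08

E[payout] = (7/37)·2 + (10/37)·10 + (7/37)·(-2) + (8/37)·(-13) + (5/37)·68 = 336/37
≈ $9.08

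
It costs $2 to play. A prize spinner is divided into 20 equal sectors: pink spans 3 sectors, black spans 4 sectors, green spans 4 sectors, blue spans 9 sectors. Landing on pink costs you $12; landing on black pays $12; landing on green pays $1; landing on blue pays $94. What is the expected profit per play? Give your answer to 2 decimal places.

$41.10

E[payout] = (3/20)·(-12) + (4/20)·12 + (4/20)·1 + (9/20)·94 = 431/10
Expected profit = 431/10 − 2 = 411/10 ≈ $41.10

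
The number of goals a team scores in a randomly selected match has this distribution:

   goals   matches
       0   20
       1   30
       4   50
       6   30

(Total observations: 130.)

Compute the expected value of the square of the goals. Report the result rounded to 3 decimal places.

14.692

Total = 130, so P(goals=0) = 20/130, etc.
E[X²] = (2/13)·0 + (3/13)·1 + (5/13)·16 + (3/13)·36
     = 191/13 ≈ 14.692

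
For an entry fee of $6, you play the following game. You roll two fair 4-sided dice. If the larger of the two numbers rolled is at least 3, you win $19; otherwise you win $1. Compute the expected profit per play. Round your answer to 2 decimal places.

E[payout] = (1/4)·1 + (3/4)·19 = 29/2
Expected profit = 29/2 − 6 = 17/2 ≈ $8.50

$8.50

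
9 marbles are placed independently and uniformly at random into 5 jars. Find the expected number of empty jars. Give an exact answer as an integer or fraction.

Let Xⱼ=1 if jar j is empty. P(Xⱼ=1) = ((5-1)/5)^9 = 262144/1953125.
By linearity, E[#empty] = 5·262144/1953125 = 262144/390625.

262144/390625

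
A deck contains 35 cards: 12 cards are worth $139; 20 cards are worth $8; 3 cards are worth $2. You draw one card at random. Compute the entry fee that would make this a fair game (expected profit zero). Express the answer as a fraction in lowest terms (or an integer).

262/5 dollars

E[payout] = (12/35)·139 + (20/35)·8 + (3/35)·2 = 262/5
Fair fee = E[payout] = 262/5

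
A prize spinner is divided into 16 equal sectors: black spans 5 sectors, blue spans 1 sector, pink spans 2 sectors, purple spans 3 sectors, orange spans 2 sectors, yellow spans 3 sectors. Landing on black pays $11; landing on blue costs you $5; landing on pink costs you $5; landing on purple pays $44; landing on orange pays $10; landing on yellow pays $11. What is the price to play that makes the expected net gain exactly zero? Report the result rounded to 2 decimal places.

$14.06

E[payout] = (5/16)·11 + (1/16)·(-5) + (2/16)·(-5) + (3/16)·44 + (2/16)·10 + (3/16)·11 = 225/16
Fair fee = E[payout] = 225/16 ≈ $14.06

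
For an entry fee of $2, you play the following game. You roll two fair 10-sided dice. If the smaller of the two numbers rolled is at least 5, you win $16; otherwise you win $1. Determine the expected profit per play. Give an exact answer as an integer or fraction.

E[payout] = (16/25)·1 + (9/25)·16 = 32/5
Expected profit = 32/5 − 2 = 22/5

22/5 dollars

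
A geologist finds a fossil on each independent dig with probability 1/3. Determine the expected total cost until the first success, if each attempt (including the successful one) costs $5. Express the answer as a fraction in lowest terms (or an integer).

E[#attempts] = 1/p = 3; E[cost] = 5·3 = 15.

$15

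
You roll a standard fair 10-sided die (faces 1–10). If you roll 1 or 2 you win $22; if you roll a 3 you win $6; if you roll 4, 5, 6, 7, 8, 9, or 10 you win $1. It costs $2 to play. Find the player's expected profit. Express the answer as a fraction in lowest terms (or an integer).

E[payout] = (7/10)·1 + (1/10)·6 + (1/5)·22 = 57/10
Expected profit = 57/10 − 2 = 37/10

37/10 dollars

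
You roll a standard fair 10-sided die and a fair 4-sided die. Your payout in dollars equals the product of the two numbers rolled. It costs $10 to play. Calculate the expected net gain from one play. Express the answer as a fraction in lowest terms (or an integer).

Distribution of the product of the two numbers rolled: 1 w.p. 1/40, 2 w.p. 1/20, 3 w.p. 1/20, 4 w.p. 3/40, 5 w.p. 1/40, 6 w.p. 3/40, …
E[payout] = (1/40)·1 + (1/20)·2 + (1/20)·3 + (3/40)·4 + (1/40)·5 + (3/40)·6 + (1/40)·7 + (3/40)·8 + (1/20)·9 + (1/20)·10 + (3/40)·12 + (1/40)·14 + (1/40)·15 + (1/20)·16 + (1/20)·18 + (1/20)·20 + (1/40)·21 + (1/20)·24 + (1/40)·27 + (1/40)·28 + (1/40)·30 + (1/40)·32 + (1/40)·36 + (1/40)·40 = 55/4
Expected profit = 55/4 − 10 = 15/4

15/4 dollars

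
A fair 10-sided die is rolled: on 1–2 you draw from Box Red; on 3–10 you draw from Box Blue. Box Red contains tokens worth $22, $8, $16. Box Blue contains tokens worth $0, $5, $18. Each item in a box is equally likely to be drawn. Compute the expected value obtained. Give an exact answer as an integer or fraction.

46/5 dollars

E[X | Box Red] = (22 + 8 + 16)/3 = 46/3
E[X | Box Blue] = (0 + 5 + 18)/3 = 23/3
E[X] = (1/5)·46/3 + (4/5)·23/3 = 46/5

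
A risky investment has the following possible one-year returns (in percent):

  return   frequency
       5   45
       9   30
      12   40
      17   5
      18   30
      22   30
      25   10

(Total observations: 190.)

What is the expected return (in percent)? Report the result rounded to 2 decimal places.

Total = 190, so P(return=5) = 45/190, etc.
E[X] = (9/38)·5 + (3/19)·9 + (4/19)·12 + (1/38)·17 + (3/19)·18 + (3/19)·22 + (1/19)·25
     = 251/19 ≈ 13.21

13.21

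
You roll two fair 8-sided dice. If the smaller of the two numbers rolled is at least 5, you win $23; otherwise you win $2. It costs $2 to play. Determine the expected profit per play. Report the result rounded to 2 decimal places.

E[payout] = (3/4)·2 + (1/4)·23 = 29/4
Expected profit = 29/4 − 2 = 21/4 ≈ $5.25

$5.25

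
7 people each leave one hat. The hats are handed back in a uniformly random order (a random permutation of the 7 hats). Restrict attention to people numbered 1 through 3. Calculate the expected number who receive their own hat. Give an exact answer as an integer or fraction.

3/7

Let Xᵢ = 1 if person i gets their own hat. For each i, P(Xᵢ=1) = 1/7.
By linearity of expectation, E[X₁+…+X_3] = 3·(1/7) = 3/7.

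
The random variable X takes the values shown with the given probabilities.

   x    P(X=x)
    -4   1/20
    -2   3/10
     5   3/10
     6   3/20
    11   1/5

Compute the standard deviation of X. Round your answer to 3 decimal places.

E[X] = 19/5, E[X²] = 391/10
Var(X) = E[X²] − (E[X])² = 391/10 − 361/25 = 1233/50
SD(X) = √(1233/50) ≈ 4.966

4.966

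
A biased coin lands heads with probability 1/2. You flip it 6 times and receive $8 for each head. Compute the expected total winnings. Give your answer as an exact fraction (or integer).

$24

E[#heads] = 6·1/2 = 3 (linearity over flips).
E[winnings] = 8·3 = 24.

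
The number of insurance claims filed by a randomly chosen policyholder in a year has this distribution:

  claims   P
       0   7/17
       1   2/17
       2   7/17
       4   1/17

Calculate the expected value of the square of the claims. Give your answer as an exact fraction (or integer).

E[X²] = (7/17)·0 + (2/17)·1 + (7/17)·4 + (1/17)·16
     = 46/17

46/17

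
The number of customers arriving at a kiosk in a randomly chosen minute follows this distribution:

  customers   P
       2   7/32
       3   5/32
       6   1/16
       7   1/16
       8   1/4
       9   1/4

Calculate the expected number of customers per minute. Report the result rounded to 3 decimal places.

5.969

E[X] = (7/32)·2 + (5/32)·3 + (1/16)·6 + (1/16)·7 + (1/4)·8 + (1/4)·9
     = 191/32 ≈ 5.969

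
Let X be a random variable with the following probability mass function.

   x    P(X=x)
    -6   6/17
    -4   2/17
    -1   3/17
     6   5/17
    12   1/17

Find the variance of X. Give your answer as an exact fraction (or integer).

E[X] = (6/17)·(-6) + (2/17)·(-4) + (3/17)·(-1) + (5/17)·6 + (1/17)·12 = -5/17
E[X²] = (6/17)·36 + (2/17)·16 + (3/17)·1 + (5/17)·36 + (1/17)·144 = 575/17
Var(X) = 575/17 − (-5/17)² = 9750/289

9750/289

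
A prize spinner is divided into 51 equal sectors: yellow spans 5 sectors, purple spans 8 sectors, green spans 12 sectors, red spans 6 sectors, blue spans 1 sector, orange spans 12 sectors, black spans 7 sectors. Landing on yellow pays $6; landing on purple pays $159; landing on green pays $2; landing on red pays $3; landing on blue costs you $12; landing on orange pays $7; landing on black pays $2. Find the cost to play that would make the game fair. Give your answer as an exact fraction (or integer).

1430/51 dollars

E[payout] = (5/51)·6 + (8/51)·159 + (12/51)·2 + (6/51)·3 + (1/51)·(-12) + (12/51)·7 + (7/51)·2 = 1430/51
Fair fee = E[payout] = 1430/51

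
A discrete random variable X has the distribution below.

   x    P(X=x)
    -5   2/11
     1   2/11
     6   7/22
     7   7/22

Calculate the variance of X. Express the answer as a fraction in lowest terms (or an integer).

E[X] = (2/11)·(-5) + (2/11)·1 + (7/22)·6 + (7/22)·7 = 75/22
E[X²] = (2/11)·25 + (2/11)·1 + (7/22)·36 + (7/22)·49 = 699/22
Var(X) = 699/22 − (75/22)² = 9753/484

9753/484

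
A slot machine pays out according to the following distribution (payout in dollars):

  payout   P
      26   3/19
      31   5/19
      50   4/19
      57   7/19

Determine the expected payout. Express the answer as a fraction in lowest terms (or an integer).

832/19 dollars

E[X] = (3/19)·26 + (5/19)·31 + (4/19)·50 + (7/19)·57
     = 832/19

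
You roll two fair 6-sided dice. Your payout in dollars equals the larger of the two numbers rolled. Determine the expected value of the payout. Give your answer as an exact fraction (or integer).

Distribution of the larger of the two numbers rolled: 1 w.p. 1/36, 2 w.p. 1/12, 3 w.p. 5/36, 4 w.p. 7/36, 5 w.p. 1/4, 6 w.p. 11/36
E[payout] = (1/36)·1 + (1/12)·2 + (5/36)·3 + (7/36)·4 + (1/4)·5 + (11/36)·6 = 161/36

161/36 dollars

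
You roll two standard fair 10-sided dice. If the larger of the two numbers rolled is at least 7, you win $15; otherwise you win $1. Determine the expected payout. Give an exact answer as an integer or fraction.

E[payout] = (9/25)·1 + (16/25)·15 = 249/25

249/25 dollars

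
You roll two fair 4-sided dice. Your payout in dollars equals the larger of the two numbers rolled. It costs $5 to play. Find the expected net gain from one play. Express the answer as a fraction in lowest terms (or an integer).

Distribution of the larger of the two numbers rolled: 1 w.p. 1/16, 2 w.p. 3/16, 3 w.p. 5/16, 4 w.p. 7/16
E[payout] = (1/16)·1 + (3/16)·2 + (5/16)·3 + (7/16)·4 = 25/8
Expected profit = 25/8 − 5 = -15/8

-15/8 dollars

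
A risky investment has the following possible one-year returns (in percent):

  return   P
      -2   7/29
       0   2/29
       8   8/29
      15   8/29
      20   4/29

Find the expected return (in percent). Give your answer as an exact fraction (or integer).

250/29

E[X] = (7/29)·(-2) + (2/29)·0 + (8/29)·8 + (8/29)·15 + (4/29)·20
     = 250/29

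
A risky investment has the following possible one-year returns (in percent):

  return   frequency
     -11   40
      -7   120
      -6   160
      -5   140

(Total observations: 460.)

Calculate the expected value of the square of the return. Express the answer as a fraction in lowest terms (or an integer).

Total = 460, so P(return=-11) = 40/460, etc.
E[X²] = (2/23)·121 + (6/23)·49 + (8/23)·36 + (7/23)·25
     = 999/23

999/23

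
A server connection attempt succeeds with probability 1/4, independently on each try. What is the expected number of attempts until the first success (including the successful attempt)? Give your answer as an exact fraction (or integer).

For a geometric distribution, E[trials] = 1/p = 1/(1/4) = 4.

4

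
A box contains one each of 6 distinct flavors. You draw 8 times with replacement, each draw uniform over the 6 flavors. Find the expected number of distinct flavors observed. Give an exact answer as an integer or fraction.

Let Xⱼ=1 if type j appears at least once. P(Xⱼ=1) = 1 − ((6−1)/6)^8 = 1288991/1679616.
E[#distinct] = 6·1288991/1679616 = 1288991/279936.

1288991/279936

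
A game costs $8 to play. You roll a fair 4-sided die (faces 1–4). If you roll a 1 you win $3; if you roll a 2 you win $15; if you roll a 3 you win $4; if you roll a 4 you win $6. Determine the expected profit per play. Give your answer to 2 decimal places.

-$1.00

E[payout] = (1/4)·3 + (1/4)·4 + (1/4)·6 + (1/4)·15 = 7
Expected profit = 7 − 8 = -1 ≈ -$1.00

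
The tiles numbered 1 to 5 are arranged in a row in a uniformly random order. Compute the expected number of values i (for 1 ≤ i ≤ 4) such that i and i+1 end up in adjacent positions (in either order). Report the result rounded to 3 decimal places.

1.600

For each i ∈ {1,…,4}, let Xᵢ = 1 if i and i+1 are adjacent. P(Xᵢ=1) = 2·(5−1)!/5! = 2/5.
By linearity, E[ΣXᵢ] = (4)·(2/5) = 8/5.
≈ 1.600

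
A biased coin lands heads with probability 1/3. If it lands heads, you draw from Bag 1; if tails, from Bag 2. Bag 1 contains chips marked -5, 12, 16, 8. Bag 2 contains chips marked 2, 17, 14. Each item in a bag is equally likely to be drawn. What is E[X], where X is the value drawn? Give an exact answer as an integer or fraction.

119/12

E[X | Bag 1] = (-5 + 12 + 16 + 8)/4 = 31/4
E[X | Bag 2] = (2 + 17 + 14)/3 = 11
E[X] = (1/3)·31/4 + (2/3)·11 = 119/12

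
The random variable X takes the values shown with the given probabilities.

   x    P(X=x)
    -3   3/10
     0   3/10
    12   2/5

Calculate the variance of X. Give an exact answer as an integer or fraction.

E[X] = (3/10)·(-3) + (3/10)·0 + (2/5)·12 = 39/10
E[X²] = (3/10)·9 + (3/10)·0 + (2/5)·144 = 603/10
Var(X) = 603/10 − (39/10)² = 4509/100

4509/100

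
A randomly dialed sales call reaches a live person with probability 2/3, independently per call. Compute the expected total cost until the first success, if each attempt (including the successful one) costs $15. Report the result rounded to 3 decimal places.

E[#attempts] = 1/p = 3/2; E[cost] = 15·3/2 = 45/2.
≈ 22.500

$22.500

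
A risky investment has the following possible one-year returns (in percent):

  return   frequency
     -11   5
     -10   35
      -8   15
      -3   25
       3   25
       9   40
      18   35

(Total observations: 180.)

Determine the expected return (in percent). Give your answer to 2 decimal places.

Total = 180, so P(return=-11) = 5/180, etc.
E[X] = (1/36)·(-11) + (7/36)·(-10) + (1/12)·(-8) + (5/36)·(-3) + (5/36)·3 + (2/9)·9 + (7/36)·18
     = 31/12 ≈ 2.58

2.58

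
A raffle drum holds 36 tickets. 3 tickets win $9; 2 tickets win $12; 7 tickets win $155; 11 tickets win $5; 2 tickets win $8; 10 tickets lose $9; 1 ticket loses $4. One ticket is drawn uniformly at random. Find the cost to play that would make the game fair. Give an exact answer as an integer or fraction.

371/12 dollars

E[payout] = (3/36)·9 + (2/36)·12 + (7/36)·155 + (11/36)·5 + (2/36)·8 + (10/36)·(-9) + (1/36)·(-4) = 371/12
Fair fee = E[payout] = 371/12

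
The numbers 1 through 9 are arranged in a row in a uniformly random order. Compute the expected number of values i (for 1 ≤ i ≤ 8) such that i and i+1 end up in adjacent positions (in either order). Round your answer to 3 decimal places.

1.778

For each i ∈ {1,…,8}, let Xᵢ = 1 if i and i+1 are adjacent. P(Xᵢ=1) = 2·(9−1)!/9! = 2/9.
By linearity, E[ΣXᵢ] = (8)·(2/9) = 16/9.
≈ 1.778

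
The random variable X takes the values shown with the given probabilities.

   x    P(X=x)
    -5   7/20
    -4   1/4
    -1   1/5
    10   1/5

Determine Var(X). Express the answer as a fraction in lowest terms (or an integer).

12819/400

E[X] = (7/20)·(-5) + (1/4)·(-4) + (1/5)·(-1) + (1/5)·10 = -19/20
E[X²] = (7/20)·25 + (1/4)·16 + (1/5)·1 + (1/5)·100 = 659/20
Var(X) = 659/20 − (-19/20)² = 12819/400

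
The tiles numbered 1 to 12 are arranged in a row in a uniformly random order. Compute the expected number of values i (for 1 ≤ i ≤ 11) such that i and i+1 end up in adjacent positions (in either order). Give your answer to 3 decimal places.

1.833

For each i ∈ {1,…,11}, let Xᵢ = 1 if i and i+1 are adjacent. P(Xᵢ=1) = 2·(12−1)!/12! = 2/12.
By linearity, E[ΣXᵢ] = (11)·(2/12) = 11/6.
≈ 1.833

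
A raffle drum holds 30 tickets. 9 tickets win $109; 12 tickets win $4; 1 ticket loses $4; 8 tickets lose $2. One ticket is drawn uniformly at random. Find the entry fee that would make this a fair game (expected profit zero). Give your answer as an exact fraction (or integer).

1009/30 dollars

E[payout] = (9/30)·109 + (12/30)·4 + (1/30)·(-4) + (8/30)·(-2) = 1009/30
Fair fee = E[payout] = 1009/30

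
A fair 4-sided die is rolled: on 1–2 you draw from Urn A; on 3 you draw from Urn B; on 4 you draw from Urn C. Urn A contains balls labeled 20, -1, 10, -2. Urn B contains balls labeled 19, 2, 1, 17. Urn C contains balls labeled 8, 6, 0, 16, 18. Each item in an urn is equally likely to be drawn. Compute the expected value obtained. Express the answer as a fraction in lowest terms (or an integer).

657/80

E[X | Urn A] = (20 − 1 + 10 − 2)/4 = 27/4
E[X | Urn B] = (19 + 2 + 1 + 17)/4 = 39/4
E[X | Urn C] = (8 + 6 + 0 + 16 + 18)/5 = 48/5
E[X] = (1/2)·27/4 + (1/4)·39/4 + (1/4)·48/5 = 657/80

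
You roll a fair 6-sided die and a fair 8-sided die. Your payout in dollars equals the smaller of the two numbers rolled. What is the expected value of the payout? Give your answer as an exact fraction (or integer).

133/48 dollars

Distribution of the smaller of the two numbers rolled: 1 w.p. 13/48, 2 w.p. 11/48, 3 w.p. 3/16, 4 w.p. 7/48, 5 w.p. 5/48, 6 w.p. 1/16
E[payout] = (13/48)·1 + (11/48)·2 + (3/16)·3 + (7/48)·4 + (5/48)·5 + (1/16)·6 = 133/48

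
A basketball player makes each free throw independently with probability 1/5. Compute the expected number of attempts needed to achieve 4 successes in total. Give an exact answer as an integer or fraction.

By linearity (sum of 4 independent geometric waits), E[trials] = 4/p = 4/(1/5) = 20.

20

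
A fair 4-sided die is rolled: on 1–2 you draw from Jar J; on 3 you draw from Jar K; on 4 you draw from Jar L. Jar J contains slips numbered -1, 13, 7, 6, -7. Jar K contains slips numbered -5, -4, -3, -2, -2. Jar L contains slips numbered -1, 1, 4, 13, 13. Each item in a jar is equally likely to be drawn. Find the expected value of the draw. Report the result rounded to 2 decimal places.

2.50

E[X | Jar J] = (-1 + 13 + 7 + 6 − 7)/5 = 18/5
E[X | Jar K] = (-5 − 4 − 3 − 2 − 2)/5 = -16/5
E[X | Jar L] = (-1 + 1 + 4 + 13 + 13)/5 = 6
E[X] = (1/2)·18/5 + (1/4)·(-16/5) + (1/4)·6 = 5/2 ≈ 2.50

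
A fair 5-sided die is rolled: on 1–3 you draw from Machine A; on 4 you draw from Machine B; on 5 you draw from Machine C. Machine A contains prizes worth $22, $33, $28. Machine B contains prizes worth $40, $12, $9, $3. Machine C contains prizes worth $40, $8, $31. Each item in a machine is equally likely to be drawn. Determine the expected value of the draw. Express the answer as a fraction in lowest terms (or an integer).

376/15 dollars

E[X | Machine A] = (22 + 33 + 28)/3 = 83/3
E[X | Machine B] = (40 + 12 + 9 + 3)/4 = 16
E[X | Machine C] = (40 + 8 + 31)/3 = 79/3
E[X] = (3/5)·83/3 + (1/5)·16 + (1/5)·79/3 = 376/15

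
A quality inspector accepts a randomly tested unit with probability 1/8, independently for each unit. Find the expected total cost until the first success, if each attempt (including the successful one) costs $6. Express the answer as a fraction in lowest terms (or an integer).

$48

E[#attempts] = 1/p = 8; E[cost] = 6·8 = 48.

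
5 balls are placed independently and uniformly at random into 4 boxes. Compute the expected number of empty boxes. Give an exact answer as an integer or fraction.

Let Xⱼ=1 if box j is empty. P(Xⱼ=1) = ((4-1)/4)^5 = 243/1024.
By linearity, E[#empty] = 4·243/1024 = 243/256.

243/256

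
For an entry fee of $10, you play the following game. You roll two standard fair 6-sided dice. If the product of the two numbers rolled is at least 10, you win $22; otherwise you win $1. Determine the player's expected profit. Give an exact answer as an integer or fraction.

E[payout] = (17/36)·1 + (19/36)·22 = 145/12
Expected profit = 145/12 − 10 = 25/12

25/12 dollars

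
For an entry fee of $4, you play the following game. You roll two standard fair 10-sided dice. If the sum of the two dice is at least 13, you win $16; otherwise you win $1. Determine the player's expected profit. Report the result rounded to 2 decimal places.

E[payout] = (16/25)·1 + (9/25)·16 = 32/5
Expected profit = 32/5 − 4 = 12/5 ≈ $2.40

$2.40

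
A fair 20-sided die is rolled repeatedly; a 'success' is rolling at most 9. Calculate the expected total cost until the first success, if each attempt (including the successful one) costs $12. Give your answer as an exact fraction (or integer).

80/3 dollars

E[#attempts] = 1/p = 20/9; E[cost] = 12·20/9 = 80/3.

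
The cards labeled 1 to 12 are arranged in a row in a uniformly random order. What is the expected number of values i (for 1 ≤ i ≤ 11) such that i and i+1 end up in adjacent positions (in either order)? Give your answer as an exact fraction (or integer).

For each i ∈ {1,…,11}, let Xᵢ = 1 if i and i+1 are adjacent. P(Xᵢ=1) = 2·(12−1)!/12! = 2/12.
By linearity, E[ΣXᵢ] = (11)·(2/12) = 11/6.

11/6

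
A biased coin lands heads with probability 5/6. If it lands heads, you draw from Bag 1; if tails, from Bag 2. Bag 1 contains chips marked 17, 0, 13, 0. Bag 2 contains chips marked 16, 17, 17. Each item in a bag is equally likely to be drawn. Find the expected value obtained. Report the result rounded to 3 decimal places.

9.028

E[X | Bag 1] = (17 + 0 + 13 + 0)/4 = 15/2
E[X | Bag 2] = (16 + 17 + 17)/3 = 50/3
E[X] = (5/6)·15/2 + (1/6)·50/3 = 325/36 ≈ 9.028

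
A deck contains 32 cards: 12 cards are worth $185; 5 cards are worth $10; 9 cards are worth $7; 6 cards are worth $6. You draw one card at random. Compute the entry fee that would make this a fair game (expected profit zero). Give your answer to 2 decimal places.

$74.03

E[payout] = (12/32)·185 + (5/32)·10 + (9/32)·7 + (6/32)·6 = 2369/32
Fair fee = E[payout] = 2369/32 ≈ $74.03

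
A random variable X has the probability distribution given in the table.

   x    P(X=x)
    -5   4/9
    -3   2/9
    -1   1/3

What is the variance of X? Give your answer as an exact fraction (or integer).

E[X] = (4/9)·(-5) + (2/9)·(-3) + (1/3)·(-1) = -29/9
E[X²] = (4/9)·25 + (2/9)·9 + (1/3)·1 = 121/9
Var(X) = 121/9 − (-29/9)² = 248/81

248/81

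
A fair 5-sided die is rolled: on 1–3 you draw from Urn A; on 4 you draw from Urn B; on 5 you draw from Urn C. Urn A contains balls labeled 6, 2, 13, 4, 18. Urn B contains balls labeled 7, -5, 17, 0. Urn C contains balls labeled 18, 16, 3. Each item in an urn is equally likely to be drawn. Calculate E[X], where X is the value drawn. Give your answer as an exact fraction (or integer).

E[X | Urn A] = (6 + 2 + 13 + 4 + 18)/5 = 43/5
E[X | Urn B] = (7 − 5 + 17 + 0)/4 = 19/4
E[X | Urn C] = (18 + 16 + 3)/3 = 37/3
E[X] = (3/5)·43/5 + (1/5)·19/4 + (1/5)·37/3 = 2573/300

2573/300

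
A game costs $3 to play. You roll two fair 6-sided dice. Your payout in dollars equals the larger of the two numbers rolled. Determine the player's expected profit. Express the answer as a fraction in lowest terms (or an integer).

Distribution of the larger of the two numbers rolled: 1 w.p. 1/36, 2 w.p. 1/12, 3 w.p. 5/36, 4 w.p. 7/36, 5 w.p. 1/4, 6 w.p. 11/36
E[payout] = (1/36)·1 + (1/12)·2 + (5/36)·3 + (7/36)·4 + (1/4)·5 + (11/36)·6 = 161/36
Expected profit = 161/36 − 3 = 53/36

53/36 dollars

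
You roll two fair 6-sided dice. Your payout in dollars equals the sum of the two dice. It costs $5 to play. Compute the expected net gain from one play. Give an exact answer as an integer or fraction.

$2

Distribution of the sum of the two dice: 2 w.p. 1/36, 3 w.p. 1/18, 4 w.p. 1/12, 5 w.p. 1/9, 6 w.p. 5/36, 7 w.p. 1/6, …
E[payout] = (1/36)·2 + (1/18)·3 + (1/12)·4 + (1/9)·5 + (5/36)·6 + (1/6)·7 + (5/36)·8 + (1/9)·9 + (1/12)·10 + (1/18)·11 + (1/36)·12 = 7
Expected profit = 7 − 5 = 2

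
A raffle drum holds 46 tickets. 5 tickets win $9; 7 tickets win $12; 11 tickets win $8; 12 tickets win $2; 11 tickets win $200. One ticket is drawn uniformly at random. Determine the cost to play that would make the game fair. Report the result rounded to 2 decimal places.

E[payout] = (5/46)·9 + (7/46)·12 + (11/46)·8 + (12/46)·2 + (11/46)·200 = 2441/46
Fair fee = E[payout] = 2441/46 ≈ $53.07

$53.07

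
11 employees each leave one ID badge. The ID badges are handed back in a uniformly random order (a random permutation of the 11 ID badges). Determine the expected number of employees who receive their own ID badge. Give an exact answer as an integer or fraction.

Let Xᵢ = 1 if person i gets their own ID badge. For each i, P(Xᵢ=1) = 1/11.
By linearity of expectation, E[X₁+…+X_11] = 11·(1/11) = 1.

1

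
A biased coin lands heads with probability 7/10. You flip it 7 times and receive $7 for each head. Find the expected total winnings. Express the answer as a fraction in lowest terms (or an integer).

E[#heads] = 7·7/10 = 49/10 (linearity over flips).
E[winnings] = 7·49/10 = 343/10.

343/10 dollars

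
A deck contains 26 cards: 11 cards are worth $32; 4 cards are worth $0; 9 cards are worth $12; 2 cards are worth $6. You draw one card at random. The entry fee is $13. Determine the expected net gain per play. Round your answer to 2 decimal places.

E[payout] = (11/26)·32 + (4/26)·0 + (9/26)·12 + (2/26)·6 = 236/13
Expected profit = 236/13 − 13 = 67/13 ≈ $5.15

$5.15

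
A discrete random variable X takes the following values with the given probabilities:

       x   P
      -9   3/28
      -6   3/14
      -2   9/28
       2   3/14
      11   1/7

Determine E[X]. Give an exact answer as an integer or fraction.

E[X] = (3/28)·(-9) + (3/14)·(-6) + (9/28)·(-2) + (3/14)·2 + (1/7)·11
     = -25/28

-25/28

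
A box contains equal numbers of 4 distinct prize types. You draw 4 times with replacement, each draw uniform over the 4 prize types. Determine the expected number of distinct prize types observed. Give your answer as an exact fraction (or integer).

175/64

Let Xⱼ=1 if type j appears at least once. P(Xⱼ=1) = 1 − ((4−1)/4)^4 = 175/256.
E[#distinct] = 4·175/256 = 175/64.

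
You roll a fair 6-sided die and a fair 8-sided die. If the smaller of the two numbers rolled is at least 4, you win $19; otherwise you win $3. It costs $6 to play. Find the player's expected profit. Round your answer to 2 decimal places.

E[payout] = (11/16)·3 + (5/16)·19 = 8
Expected profit = 8 − 6 = 2 ≈ $2.00

$2.00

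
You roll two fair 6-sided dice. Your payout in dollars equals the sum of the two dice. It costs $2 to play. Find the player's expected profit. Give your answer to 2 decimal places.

Distribution of the sum of the two dice: 2 w.p. 1/36, 3 w.p. 1/18, 4 w.p. 1/12, 5 w.p. 1/9, 6 w.p. 5/36, 7 w.p. 1/6, …
E[payout] = (1/36)·2 + (1/18)·3 + (1/12)·4 + (1/9)·5 + (5/36)·6 + (1/6)·7 + (5/36)·8 + (1/9)·9 + (1/12)·10 + (1/18)·11 + (1/36)·12 = 7
Expected profit = 7 − 2 = 5 ≈ $5.00

$5.00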